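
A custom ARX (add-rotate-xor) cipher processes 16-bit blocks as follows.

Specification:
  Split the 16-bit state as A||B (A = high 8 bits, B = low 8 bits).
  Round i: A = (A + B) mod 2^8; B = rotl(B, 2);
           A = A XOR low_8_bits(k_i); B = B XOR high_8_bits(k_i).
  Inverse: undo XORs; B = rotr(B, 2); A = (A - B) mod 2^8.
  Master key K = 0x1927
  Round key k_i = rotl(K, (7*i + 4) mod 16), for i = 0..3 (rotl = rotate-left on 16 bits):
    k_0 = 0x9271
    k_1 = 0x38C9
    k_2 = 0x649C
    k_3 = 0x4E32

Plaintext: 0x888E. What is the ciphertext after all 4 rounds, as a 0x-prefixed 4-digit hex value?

s_0 = plaintext = 0x888E
s_1 = Round(s_0, k_0) = 0x67A8
s_2 = Round(s_1, k_1) = 0xC69A
s_3 = Round(s_2, k_2) = 0xFC0E
s_4 = Round(s_3, k_3) = 0x3876

0x3876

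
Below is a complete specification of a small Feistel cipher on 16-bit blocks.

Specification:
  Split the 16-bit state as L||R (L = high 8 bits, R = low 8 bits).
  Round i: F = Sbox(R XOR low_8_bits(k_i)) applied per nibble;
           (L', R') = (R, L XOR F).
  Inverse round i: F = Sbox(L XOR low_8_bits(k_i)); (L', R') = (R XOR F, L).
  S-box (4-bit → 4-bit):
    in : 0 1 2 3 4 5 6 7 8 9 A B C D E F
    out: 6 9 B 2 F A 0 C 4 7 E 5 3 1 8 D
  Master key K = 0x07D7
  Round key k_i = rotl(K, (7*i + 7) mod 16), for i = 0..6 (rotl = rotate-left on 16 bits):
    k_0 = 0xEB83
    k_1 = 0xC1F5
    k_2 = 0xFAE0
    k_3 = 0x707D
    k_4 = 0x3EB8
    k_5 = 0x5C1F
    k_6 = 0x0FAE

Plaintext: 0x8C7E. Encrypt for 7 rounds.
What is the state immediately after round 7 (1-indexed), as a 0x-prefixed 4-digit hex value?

0x1921

s_0 = plaintext = 0x8C7E
s_1 = Round(s_0, k_0) = 0x7E5D
s_2 = Round(s_1, k_1) = 0x5D9A
s_3 = Round(s_2, k_2) = 0x9A93
s_4 = Round(s_3, k_3) = 0x9312
s_5 = Round(s_4, k_4) = 0x127D
s_6 = Round(s_5, k_5) = 0x7D19
s_7 = Round(s_6, k_6) = 0x1921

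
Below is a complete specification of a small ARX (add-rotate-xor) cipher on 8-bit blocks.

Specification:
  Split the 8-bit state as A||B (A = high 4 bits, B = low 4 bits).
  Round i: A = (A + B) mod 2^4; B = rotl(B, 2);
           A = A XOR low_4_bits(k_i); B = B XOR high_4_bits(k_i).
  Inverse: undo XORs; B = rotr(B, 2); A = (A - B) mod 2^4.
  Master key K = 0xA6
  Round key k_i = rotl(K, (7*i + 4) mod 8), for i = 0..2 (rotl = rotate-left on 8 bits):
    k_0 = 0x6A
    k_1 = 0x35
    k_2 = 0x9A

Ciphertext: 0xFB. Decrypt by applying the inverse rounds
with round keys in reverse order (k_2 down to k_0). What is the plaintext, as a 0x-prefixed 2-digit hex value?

s_0 = ciphertext = 0xFB
s_1 = InvRound(s_0, k_2) = 0xD8
s_2 = InvRound(s_1, k_1) = 0xAE
s_3 = InvRound(s_2, k_0) = 0xE2

0xE2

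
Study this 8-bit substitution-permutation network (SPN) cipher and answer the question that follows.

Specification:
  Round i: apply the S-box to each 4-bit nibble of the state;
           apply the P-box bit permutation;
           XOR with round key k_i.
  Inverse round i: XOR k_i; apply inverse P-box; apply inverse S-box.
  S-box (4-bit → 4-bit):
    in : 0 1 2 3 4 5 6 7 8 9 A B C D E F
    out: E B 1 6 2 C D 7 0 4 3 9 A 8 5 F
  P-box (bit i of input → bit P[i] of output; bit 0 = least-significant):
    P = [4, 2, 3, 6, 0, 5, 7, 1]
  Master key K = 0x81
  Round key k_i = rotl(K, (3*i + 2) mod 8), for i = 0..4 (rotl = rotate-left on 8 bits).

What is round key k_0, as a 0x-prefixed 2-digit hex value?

K = 0x81
k_0 = rotl(K, (3*0+2) mod 8) = rotl(K, 2) = 0x06

0x06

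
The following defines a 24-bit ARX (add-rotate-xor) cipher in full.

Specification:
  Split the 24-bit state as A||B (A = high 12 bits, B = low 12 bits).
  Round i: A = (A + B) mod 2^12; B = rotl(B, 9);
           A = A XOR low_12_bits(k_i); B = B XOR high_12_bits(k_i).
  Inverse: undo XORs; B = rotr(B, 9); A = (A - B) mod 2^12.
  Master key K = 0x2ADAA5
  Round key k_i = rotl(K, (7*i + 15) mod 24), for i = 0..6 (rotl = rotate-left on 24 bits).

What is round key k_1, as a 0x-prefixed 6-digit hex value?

0x4AB6A9

K = 0x2ADAA5
k_0 = rotl(K, (7*0+15) mod 24) = rotl(K, 15) = 0x52956D
k_1 = rotl(K, (7*1+15) mod 24) = rotl(K, 22) = 0x4AB6A9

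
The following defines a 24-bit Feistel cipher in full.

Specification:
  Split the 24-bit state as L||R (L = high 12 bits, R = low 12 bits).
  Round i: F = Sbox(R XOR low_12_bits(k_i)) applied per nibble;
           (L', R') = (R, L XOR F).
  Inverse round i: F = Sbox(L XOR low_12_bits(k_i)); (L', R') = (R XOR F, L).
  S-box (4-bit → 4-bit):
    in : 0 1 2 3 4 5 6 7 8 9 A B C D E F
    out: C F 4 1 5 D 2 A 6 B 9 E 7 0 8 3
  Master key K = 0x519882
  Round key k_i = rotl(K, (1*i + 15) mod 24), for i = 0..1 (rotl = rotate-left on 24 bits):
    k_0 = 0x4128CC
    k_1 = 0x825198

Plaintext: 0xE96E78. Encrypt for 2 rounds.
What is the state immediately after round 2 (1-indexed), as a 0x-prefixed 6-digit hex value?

0xC73EF6

s_0 = plaintext = 0xE96E78
s_1 = Round(s_0, k_0) = 0xE78C73
s_2 = Round(s_1, k_1) = 0xC73EF6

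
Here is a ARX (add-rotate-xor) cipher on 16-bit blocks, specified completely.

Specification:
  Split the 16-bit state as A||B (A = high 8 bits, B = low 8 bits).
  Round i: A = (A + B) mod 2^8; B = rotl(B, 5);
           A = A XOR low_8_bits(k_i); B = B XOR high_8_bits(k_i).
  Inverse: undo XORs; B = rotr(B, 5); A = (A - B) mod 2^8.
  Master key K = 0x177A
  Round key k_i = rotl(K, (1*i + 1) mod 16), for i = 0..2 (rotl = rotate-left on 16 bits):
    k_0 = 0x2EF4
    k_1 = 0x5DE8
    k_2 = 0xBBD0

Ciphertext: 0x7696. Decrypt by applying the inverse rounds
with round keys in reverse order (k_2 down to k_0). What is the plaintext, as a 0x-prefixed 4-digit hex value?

s_0 = ciphertext = 0x7696
s_1 = InvRound(s_0, k_2) = 0x3D69
s_2 = InvRound(s_1, k_1) = 0x34A1
s_3 = InvRound(s_2, k_0) = 0x447C

0x447C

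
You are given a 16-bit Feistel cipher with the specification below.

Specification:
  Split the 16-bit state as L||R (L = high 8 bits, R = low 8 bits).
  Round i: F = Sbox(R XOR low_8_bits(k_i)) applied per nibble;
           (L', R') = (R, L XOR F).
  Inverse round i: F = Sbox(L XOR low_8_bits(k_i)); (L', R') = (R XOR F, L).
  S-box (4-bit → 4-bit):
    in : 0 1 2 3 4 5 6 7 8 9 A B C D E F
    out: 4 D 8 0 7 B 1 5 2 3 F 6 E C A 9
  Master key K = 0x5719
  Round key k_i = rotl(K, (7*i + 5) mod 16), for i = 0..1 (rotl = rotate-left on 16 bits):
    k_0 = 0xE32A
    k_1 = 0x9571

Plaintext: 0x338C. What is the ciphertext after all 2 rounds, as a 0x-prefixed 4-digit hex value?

0xC2EC

s_0 = plaintext = 0x338C
s_1 = Round(s_0, k_0) = 0x8CC2
s_2 = Round(s_1, k_1) = 0xC2EC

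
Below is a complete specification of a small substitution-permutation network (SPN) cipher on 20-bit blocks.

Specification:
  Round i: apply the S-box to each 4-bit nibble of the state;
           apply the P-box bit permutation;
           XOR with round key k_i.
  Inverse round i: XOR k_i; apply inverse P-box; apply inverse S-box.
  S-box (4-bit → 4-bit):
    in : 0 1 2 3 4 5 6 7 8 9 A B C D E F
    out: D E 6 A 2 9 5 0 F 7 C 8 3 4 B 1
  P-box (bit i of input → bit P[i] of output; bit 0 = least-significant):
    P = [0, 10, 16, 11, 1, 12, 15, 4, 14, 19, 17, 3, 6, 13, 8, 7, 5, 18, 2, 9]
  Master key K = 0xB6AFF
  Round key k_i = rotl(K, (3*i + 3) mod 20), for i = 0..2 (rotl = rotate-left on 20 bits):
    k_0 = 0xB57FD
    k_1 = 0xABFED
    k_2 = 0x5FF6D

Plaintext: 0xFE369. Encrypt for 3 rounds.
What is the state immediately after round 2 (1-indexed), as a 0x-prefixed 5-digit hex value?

s_0 = plaintext = 0xFE369
s_1 = Round(s_0, k_0) = 0x2F316
s_2 = Round(s_1, k_1) = 0x72FB0
s_3 = Round(s_2, k_2) = 0x4967C

0x72FB0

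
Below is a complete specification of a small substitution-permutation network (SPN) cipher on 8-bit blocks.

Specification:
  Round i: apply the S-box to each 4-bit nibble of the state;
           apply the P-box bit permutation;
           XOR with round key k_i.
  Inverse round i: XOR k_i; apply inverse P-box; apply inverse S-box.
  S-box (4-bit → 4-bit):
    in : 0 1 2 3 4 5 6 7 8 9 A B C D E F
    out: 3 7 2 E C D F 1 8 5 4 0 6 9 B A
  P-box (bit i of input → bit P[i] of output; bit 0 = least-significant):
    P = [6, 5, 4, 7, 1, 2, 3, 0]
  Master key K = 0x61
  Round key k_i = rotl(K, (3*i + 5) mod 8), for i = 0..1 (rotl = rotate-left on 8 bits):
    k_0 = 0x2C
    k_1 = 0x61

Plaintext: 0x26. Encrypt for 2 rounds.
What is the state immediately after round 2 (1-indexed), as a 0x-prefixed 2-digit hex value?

s_0 = plaintext = 0x26
s_1 = Round(s_0, k_0) = 0xD8
s_2 = Round(s_1, k_1) = 0xE2

0xE2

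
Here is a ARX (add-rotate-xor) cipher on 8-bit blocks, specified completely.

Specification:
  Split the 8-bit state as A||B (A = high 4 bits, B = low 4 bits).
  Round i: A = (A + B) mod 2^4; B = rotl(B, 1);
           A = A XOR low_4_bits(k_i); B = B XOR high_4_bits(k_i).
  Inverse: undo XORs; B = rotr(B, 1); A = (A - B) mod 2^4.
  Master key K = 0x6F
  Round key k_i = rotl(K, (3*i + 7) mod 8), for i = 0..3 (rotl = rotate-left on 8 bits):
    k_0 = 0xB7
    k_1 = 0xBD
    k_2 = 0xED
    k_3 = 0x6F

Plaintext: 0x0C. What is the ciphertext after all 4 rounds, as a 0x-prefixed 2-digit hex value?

0xC4

s_0 = plaintext = 0x0C
s_1 = Round(s_0, k_0) = 0xB2
s_2 = Round(s_1, k_1) = 0x0F
s_3 = Round(s_2, k_2) = 0x21
s_4 = Round(s_3, k_3) = 0xC4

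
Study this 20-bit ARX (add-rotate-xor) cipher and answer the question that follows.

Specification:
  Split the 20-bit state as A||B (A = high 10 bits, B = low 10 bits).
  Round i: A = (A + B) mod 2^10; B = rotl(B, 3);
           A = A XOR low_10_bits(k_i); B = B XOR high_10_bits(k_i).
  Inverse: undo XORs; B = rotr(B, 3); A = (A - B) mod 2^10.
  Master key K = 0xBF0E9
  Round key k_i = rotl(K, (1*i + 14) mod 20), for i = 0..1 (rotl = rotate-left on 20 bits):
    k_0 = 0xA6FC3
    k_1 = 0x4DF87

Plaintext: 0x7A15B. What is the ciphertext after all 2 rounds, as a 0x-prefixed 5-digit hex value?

0xD1B3F

s_0 = plaintext = 0x7A15B
s_1 = Round(s_0, k_0) = 0x20041
s_2 = Round(s_1, k_1) = 0xD1B3F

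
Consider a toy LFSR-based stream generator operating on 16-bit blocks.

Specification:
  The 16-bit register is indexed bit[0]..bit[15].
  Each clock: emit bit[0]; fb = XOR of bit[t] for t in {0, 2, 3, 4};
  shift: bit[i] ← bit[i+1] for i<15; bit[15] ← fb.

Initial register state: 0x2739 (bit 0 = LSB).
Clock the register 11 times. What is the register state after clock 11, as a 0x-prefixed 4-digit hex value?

reg_0 = 0x2739
clock 1: out=1, reg = 0x939C
clock 2: out=0, reg = 0xC9CE
clock 3: out=0, reg = 0x64E7
clock 4: out=1, reg = 0x3273
clock 5: out=1, reg = 0x1939
clock 6: out=1, reg = 0x8C9C
clock 7: out=0, reg = 0xC64E
clock 8: out=0, reg = 0x6327
clock 9: out=1, reg = 0x3193
clock 10: out=1, reg = 0x18C9
clock 11: out=1, reg = 0x0C64

0x0C64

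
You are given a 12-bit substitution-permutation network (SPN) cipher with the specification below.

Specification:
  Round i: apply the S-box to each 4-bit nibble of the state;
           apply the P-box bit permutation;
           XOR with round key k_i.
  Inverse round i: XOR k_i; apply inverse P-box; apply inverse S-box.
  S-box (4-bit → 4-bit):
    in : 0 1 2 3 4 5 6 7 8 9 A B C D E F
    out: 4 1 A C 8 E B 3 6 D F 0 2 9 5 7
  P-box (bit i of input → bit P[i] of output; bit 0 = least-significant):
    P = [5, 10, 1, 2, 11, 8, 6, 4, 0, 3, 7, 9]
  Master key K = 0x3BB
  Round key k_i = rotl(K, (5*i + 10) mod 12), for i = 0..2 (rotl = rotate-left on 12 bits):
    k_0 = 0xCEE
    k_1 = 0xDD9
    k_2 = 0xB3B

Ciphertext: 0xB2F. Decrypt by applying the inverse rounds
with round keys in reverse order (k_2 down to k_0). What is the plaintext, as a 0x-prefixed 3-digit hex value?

0x5B6

s_0 = ciphertext = 0xB2F
s_1 = InvRound(s_0, k_2) = 0xB44
s_2 = InvRound(s_1, k_1) = 0xA42
s_3 = InvRound(s_2, k_0) = 0x5B6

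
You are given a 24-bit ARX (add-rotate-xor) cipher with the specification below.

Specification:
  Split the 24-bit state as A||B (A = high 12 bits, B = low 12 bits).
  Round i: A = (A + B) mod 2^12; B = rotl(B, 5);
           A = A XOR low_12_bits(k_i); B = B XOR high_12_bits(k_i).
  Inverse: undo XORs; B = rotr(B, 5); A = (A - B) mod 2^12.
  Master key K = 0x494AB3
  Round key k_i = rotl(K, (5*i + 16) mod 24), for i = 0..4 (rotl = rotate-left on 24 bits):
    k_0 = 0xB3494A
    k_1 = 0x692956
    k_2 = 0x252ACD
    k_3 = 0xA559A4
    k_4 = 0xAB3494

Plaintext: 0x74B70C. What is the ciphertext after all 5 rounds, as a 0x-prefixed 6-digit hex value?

0xA666AB

s_0 = plaintext = 0x74B70C
s_1 = Round(s_0, k_0) = 0x71DABA
s_2 = Round(s_1, k_1) = 0x8811C7
s_3 = Round(s_2, k_2) = 0x085AB1
s_4 = Round(s_3, k_3) = 0x292C60
s_5 = Round(s_4, k_4) = 0xA666AB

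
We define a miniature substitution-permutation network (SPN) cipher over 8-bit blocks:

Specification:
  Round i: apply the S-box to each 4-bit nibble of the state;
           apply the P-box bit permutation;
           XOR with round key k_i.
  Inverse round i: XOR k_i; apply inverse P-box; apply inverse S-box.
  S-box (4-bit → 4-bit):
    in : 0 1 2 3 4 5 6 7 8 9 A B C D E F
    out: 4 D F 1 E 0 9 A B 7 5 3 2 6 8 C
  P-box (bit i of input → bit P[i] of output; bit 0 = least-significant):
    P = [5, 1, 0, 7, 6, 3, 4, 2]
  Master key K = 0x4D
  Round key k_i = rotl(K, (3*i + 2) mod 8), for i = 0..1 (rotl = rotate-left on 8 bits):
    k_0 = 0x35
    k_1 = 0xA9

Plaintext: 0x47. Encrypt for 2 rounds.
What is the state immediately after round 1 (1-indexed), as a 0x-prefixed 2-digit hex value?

s_0 = plaintext = 0x47
s_1 = Round(s_0, k_0) = 0xAB
s_2 = Round(s_1, k_1) = 0xDB

0xAB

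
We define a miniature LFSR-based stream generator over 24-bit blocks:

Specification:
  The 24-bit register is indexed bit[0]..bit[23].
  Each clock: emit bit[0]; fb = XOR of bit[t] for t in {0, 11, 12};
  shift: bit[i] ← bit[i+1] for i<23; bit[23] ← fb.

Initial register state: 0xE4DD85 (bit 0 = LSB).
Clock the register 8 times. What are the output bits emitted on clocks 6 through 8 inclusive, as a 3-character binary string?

reg_0 = 0xE4DD85
clock 1: out=1, reg = 0xF26EC2
clock 2: out=0, reg = 0xF93761
clock 3: out=1, reg = 0x7C9BB0
clock 4: out=0, reg = 0x3E4DD8
clock 5: out=0, reg = 0x9F26EC
clock 6: out=0, reg = 0x4F9376
clock 7: out=0, reg = 0xA7C9BB
clock 8: out=1, reg = 0x53E4DD

001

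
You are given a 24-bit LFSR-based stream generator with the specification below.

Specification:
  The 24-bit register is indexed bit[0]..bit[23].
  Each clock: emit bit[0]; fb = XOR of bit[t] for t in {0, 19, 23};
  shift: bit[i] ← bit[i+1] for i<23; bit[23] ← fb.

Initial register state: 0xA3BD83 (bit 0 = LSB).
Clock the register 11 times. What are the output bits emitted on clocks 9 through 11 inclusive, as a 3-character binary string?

101

reg_0 = 0xA3BD83
clock 1: out=1, reg = 0x51DEC1
clock 2: out=1, reg = 0xA8EF60
clock 3: out=0, reg = 0x5477B0
clock 4: out=0, reg = 0x2A3BD8
clock 5: out=0, reg = 0x951DEC
clock 6: out=0, reg = 0xCA8EF6
clock 7: out=0, reg = 0x65477B
clock 8: out=1, reg = 0xB2A3BD
clock 9: out=1, reg = 0x5951DE
clock 10: out=0, reg = 0xACA8EF
clock 11: out=1, reg = 0xD65477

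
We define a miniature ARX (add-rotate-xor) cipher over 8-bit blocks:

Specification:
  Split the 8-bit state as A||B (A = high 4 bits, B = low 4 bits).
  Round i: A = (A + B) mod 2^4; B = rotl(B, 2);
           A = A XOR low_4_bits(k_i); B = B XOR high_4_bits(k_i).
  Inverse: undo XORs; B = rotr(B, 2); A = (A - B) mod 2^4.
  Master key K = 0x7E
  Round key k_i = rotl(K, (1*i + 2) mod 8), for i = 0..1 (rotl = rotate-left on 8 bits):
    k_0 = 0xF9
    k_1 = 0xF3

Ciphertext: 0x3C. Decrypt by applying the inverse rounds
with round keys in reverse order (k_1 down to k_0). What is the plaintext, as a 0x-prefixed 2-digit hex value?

s_0 = ciphertext = 0x3C
s_1 = InvRound(s_0, k_1) = 0x4C
s_2 = InvRound(s_1, k_0) = 0x1C

0x1C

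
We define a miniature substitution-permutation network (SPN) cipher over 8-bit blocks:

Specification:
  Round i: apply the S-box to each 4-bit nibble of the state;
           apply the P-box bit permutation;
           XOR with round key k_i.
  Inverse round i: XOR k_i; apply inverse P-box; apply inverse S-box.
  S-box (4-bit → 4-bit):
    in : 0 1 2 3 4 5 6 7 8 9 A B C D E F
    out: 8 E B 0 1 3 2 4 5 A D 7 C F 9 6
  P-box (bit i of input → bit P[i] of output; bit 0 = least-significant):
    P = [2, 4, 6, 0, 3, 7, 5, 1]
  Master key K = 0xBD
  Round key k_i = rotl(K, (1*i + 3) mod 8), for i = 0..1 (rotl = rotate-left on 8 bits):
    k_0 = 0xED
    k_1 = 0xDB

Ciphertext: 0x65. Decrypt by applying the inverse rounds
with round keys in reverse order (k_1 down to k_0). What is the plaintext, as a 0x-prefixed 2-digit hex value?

0x86

s_0 = ciphertext = 0x65
s_1 = InvRound(s_0, k_1) = 0xD5
s_2 = InvRound(s_1, k_0) = 0x86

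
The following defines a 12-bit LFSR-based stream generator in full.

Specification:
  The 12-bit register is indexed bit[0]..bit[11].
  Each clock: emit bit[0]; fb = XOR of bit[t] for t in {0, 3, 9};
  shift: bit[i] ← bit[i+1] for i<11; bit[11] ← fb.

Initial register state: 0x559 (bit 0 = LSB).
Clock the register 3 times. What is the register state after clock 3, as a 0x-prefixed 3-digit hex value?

0x0AB

reg_0 = 0x559
clock 1: out=1, reg = 0x2AC
clock 2: out=0, reg = 0x156
clock 3: out=0, reg = 0x0AB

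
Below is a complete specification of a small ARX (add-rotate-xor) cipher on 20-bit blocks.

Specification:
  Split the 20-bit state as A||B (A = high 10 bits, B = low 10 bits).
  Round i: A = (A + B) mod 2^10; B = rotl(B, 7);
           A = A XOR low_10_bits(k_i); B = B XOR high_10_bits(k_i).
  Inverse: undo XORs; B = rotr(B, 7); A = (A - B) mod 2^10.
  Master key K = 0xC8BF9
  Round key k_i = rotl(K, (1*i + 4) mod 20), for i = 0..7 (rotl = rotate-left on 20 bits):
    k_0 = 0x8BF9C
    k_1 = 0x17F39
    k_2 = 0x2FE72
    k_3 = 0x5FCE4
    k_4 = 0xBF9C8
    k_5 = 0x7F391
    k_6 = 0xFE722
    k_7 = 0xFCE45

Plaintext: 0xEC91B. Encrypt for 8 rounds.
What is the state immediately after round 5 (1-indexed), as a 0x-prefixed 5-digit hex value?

0xDDAFE

s_0 = plaintext = 0xEC91B
s_1 = Round(s_0, k_0) = 0xD478C
s_2 = Round(s_1, k_1) = 0x7922E
s_3 = Round(s_2, k_2) = 0x983FA
s_4 = Round(s_3, k_3) = 0xAF800
s_5 = Round(s_4, k_4) = 0xDDAFE
s_6 = Round(s_5, k_5) = 0x796A3
s_7 = Round(s_6, k_6) = 0xEAA2D
s_8 = Round(s_7, k_7) = 0xE4936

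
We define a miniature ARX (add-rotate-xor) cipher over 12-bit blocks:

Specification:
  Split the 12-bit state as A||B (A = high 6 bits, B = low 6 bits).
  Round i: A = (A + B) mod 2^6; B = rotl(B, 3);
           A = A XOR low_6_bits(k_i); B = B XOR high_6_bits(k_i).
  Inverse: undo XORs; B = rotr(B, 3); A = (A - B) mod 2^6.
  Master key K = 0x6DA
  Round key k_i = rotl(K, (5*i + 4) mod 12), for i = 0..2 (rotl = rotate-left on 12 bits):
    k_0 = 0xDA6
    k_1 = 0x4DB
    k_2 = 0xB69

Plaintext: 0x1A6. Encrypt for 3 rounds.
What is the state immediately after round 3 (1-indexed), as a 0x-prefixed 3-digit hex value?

s_0 = plaintext = 0x1A6
s_1 = Round(s_0, k_0) = 0x282
s_2 = Round(s_1, k_1) = 0x5C3
s_3 = Round(s_2, k_2) = 0xCF5

0xCF5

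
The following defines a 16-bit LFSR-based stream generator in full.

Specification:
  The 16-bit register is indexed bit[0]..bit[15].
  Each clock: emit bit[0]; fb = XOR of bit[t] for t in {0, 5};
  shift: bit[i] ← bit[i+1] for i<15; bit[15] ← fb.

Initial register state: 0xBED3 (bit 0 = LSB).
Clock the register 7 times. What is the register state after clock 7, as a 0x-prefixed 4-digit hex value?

reg_0 = 0xBED3
clock 1: out=1, reg = 0xDF69
clock 2: out=1, reg = 0x6FB4
clock 3: out=0, reg = 0xB7DA
clock 4: out=0, reg = 0x5BED
clock 5: out=1, reg = 0x2DF6
clock 6: out=0, reg = 0x96FB
clock 7: out=1, reg = 0x4B7D

0x4B7D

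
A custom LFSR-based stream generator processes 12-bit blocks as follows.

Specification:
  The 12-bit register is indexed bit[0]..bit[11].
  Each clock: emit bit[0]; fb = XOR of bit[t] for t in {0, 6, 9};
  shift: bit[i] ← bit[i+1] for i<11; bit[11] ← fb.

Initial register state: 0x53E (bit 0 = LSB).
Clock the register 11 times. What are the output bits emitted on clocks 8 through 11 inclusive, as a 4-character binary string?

reg_0 = 0x53E
clock 1: out=0, reg = 0x29F
clock 2: out=1, reg = 0x14F
clock 3: out=1, reg = 0x0A7
clock 4: out=1, reg = 0x853
clock 5: out=1, reg = 0x429
clock 6: out=1, reg = 0xA14
clock 7: out=0, reg = 0xD0A
clock 8: out=0, reg = 0x685
clock 9: out=1, reg = 0x342
clock 10: out=0, reg = 0x1A1
clock 11: out=1, reg = 0x8D0

0101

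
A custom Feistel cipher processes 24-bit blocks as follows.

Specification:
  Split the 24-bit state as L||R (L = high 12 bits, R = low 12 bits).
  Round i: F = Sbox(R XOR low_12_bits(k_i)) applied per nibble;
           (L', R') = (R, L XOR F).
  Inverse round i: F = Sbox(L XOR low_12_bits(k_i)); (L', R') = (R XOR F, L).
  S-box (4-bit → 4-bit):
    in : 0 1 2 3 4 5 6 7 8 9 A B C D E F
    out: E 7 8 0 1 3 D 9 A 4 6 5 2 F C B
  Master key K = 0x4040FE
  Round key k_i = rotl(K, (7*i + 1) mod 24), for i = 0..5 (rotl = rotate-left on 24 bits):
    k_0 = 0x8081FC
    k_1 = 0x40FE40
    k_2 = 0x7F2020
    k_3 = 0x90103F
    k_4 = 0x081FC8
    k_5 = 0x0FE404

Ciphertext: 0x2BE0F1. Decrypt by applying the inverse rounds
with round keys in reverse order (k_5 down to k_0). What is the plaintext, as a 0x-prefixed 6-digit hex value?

s_0 = ciphertext = 0x2BE0F1
s_1 = InvRound(s_0, k_5) = 0xDA72BE
s_2 = InvRound(s_1, k_4) = 0xA65DA7
s_3 = InvRound(s_2, k_3) = 0xB91A65
s_4 = InvRound(s_3, k_2) = 0xF32B91
s_5 = InvRound(s_4, k_1) = 0xC09F32
s_6 = InvRound(s_5, k_0) = 0x081C09

0x081C09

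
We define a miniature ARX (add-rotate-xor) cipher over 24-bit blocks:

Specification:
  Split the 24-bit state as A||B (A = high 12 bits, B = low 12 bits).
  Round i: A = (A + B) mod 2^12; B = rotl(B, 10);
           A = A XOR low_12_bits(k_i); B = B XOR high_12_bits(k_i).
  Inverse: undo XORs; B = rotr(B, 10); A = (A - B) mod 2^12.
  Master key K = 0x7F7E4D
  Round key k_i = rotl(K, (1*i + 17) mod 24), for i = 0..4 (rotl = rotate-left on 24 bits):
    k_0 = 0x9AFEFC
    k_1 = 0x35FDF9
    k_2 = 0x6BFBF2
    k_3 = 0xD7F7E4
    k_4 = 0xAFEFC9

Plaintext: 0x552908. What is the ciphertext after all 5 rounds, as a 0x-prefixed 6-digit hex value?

0x8093DC

s_0 = plaintext = 0x552908
s_1 = Round(s_0, k_0) = 0x0A6BED
s_2 = Round(s_1, k_1) = 0x16A5A4
s_3 = Round(s_2, k_2) = 0xCFC7D6
s_4 = Round(s_3, k_3) = 0x33648A
s_5 = Round(s_4, k_4) = 0x8093DC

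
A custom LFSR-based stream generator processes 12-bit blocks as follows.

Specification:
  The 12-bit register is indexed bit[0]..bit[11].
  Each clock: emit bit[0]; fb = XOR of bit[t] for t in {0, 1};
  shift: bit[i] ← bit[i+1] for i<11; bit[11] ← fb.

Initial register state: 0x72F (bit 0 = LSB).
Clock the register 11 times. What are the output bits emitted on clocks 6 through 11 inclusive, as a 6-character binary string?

reg_0 = 0x72F
clock 1: out=1, reg = 0x397
clock 2: out=1, reg = 0x1CB
clock 3: out=1, reg = 0x0E5
clock 4: out=1, reg = 0x872
clock 5: out=0, reg = 0xC39
clock 6: out=1, reg = 0xE1C
clock 7: out=0, reg = 0x70E
clock 8: out=0, reg = 0xB87
clock 9: out=1, reg = 0x5C3
clock 10: out=1, reg = 0x2E1
clock 11: out=1, reg = 0x970

100111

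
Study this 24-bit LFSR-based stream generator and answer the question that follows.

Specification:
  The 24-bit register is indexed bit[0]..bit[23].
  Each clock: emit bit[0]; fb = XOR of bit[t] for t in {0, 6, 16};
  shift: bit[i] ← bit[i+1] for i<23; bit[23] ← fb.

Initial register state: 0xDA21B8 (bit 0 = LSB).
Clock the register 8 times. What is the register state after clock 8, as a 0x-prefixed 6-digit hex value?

reg_0 = 0xDA21B8
clock 1: out=0, reg = 0x6D10DC
clock 2: out=0, reg = 0x36886E
clock 3: out=0, reg = 0x9B4437
clock 4: out=1, reg = 0x4DA21B
clock 5: out=1, reg = 0x26D10D
clock 6: out=1, reg = 0x936886
clock 7: out=0, reg = 0xC9B443
clock 8: out=1, reg = 0xE4DA21

0xE4DA21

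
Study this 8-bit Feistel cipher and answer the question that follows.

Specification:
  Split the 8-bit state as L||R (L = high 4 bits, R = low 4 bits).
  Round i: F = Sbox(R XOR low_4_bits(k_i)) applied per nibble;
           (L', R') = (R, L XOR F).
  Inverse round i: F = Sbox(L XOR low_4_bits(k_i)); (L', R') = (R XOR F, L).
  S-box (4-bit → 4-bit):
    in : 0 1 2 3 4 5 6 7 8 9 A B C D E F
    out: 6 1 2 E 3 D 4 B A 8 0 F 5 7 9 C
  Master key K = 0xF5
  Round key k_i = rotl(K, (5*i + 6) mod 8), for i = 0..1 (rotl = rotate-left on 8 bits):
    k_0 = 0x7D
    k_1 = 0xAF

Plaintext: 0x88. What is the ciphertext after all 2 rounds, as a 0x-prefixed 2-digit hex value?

s_0 = plaintext = 0x88
s_1 = Round(s_0, k_0) = 0x85
s_2 = Round(s_1, k_1) = 0x58

0x58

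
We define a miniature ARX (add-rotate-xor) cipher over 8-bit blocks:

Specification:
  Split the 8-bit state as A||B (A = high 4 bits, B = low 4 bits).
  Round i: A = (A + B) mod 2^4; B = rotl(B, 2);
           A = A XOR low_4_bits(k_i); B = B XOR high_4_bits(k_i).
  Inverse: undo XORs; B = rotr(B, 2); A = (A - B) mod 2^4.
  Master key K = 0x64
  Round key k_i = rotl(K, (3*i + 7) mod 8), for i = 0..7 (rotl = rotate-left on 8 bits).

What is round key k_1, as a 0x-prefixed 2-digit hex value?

K = 0x64
k_0 = rotl(K, (3*0+7) mod 8) = rotl(K, 7) = 0x32
k_1 = rotl(K, (3*1+7) mod 8) = rotl(K, 2) = 0x91

0x91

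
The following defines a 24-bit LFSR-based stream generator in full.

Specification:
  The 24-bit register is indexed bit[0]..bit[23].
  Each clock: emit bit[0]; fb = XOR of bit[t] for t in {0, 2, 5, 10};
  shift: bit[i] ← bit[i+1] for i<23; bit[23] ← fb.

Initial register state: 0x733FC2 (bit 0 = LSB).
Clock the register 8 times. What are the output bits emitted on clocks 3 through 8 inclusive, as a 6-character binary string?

000011

reg_0 = 0x733FC2
clock 1: out=0, reg = 0xB99FE1
clock 2: out=1, reg = 0xDCCFF0
clock 3: out=0, reg = 0x6E67F8
clock 4: out=0, reg = 0x3733FC
clock 5: out=0, reg = 0x1B99FE
clock 6: out=0, reg = 0x0DCCFF
clock 7: out=1, reg = 0x06E67F
clock 8: out=1, reg = 0x03733F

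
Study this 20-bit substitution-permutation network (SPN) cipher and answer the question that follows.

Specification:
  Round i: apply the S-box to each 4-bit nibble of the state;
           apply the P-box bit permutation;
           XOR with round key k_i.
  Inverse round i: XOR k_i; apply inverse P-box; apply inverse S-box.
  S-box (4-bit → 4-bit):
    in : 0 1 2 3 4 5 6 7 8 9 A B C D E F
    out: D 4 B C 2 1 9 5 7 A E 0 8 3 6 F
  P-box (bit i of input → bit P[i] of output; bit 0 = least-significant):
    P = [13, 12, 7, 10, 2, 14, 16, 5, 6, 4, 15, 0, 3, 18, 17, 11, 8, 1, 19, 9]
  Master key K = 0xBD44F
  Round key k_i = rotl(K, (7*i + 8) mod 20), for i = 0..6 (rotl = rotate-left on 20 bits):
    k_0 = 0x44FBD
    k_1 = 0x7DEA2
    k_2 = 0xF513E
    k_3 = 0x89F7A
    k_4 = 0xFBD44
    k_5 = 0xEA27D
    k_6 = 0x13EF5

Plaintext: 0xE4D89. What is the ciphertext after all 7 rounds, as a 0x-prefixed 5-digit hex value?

s_0 = plaintext = 0xE4D89
s_1 = Round(s_0, k_0) = 0x91BEB
s_2 = Round(s_1, k_1) = 0x49CA0
s_3 = Round(s_2, k_2) = 0xA3D9D
s_4 = Round(s_3, k_3) = 0x2E508
s_5 = Round(s_4, k_4) = 0x88EA2
s_6 = Round(s_5, k_5) = 0x15747
s_7 = Round(s_6, k_6) = 0x9DE3D

0x9DE3D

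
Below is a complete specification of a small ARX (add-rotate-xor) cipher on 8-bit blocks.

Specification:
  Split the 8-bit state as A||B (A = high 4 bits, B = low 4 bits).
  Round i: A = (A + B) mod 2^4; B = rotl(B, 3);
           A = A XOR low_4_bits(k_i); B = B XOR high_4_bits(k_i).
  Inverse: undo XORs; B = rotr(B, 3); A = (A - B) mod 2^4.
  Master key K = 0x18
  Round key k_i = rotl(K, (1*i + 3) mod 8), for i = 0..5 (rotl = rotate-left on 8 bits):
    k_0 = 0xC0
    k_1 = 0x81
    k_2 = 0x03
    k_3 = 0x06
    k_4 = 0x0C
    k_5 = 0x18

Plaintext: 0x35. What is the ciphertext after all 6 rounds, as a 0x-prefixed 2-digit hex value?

0x1A

s_0 = plaintext = 0x35
s_1 = Round(s_0, k_0) = 0x86
s_2 = Round(s_1, k_1) = 0xFB
s_3 = Round(s_2, k_2) = 0x9D
s_4 = Round(s_3, k_3) = 0x0E
s_5 = Round(s_4, k_4) = 0x27
s_6 = Round(s_5, k_5) = 0x1A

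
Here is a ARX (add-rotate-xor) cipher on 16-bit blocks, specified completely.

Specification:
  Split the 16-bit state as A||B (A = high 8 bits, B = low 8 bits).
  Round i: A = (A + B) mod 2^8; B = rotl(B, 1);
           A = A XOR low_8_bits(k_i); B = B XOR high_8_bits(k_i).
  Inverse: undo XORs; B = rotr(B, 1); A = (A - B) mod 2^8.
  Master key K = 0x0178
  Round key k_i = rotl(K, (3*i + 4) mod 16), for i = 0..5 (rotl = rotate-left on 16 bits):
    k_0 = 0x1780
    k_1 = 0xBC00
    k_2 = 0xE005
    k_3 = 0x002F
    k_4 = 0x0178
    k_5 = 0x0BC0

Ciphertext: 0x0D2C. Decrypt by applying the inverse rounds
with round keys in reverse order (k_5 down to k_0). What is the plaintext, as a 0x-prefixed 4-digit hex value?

s_0 = ciphertext = 0x0D2C
s_1 = InvRound(s_0, k_5) = 0x3A93
s_2 = InvRound(s_1, k_4) = 0xF949
s_3 = InvRound(s_2, k_3) = 0x32A4
s_4 = InvRound(s_3, k_2) = 0x1522
s_5 = InvRound(s_4, k_1) = 0xC64F
s_6 = InvRound(s_5, k_0) = 0x1A2C

0x1A2C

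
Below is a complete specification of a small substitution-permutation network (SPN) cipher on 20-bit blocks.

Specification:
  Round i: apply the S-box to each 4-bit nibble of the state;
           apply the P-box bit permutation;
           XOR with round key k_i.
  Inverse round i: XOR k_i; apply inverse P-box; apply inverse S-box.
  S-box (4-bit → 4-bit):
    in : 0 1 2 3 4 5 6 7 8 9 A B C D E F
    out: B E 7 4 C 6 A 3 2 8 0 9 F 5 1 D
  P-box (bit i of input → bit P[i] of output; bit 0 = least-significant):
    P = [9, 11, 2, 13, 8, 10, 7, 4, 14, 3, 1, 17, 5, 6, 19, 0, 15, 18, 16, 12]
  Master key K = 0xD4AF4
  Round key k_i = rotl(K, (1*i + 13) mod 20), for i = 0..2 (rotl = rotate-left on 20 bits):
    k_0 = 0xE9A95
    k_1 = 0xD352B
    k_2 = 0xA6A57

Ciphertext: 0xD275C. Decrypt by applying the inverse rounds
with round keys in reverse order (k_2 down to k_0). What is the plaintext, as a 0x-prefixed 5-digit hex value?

s_0 = ciphertext = 0xD275C
s_1 = InvRound(s_0, k_2) = 0x59C78
s_2 = InvRound(s_1, k_1) = 0xE13B6
s_3 = InvRound(s_2, k_0) = 0xEB3E8

0xEB3E8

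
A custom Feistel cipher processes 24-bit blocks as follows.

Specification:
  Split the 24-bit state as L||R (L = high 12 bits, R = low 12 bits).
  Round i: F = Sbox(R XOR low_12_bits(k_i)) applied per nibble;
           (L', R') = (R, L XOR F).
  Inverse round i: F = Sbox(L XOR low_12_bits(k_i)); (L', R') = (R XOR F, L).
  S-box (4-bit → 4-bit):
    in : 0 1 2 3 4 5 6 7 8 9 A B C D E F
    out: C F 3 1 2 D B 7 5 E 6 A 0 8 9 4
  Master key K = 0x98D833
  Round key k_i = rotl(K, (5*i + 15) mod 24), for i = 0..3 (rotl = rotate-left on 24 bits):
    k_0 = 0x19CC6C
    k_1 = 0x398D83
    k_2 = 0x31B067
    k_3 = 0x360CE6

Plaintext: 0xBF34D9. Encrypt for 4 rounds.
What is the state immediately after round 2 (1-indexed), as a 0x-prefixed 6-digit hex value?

s_0 = plaintext = 0xBF34D9
s_1 = Round(s_0, k_0) = 0x4D9E5E
s_2 = Round(s_1, k_1) = 0xE5E551
s_3 = Round(s_2, k_2) = 0x551345
s_4 = Round(s_3, k_3) = 0x345130

0xE5E551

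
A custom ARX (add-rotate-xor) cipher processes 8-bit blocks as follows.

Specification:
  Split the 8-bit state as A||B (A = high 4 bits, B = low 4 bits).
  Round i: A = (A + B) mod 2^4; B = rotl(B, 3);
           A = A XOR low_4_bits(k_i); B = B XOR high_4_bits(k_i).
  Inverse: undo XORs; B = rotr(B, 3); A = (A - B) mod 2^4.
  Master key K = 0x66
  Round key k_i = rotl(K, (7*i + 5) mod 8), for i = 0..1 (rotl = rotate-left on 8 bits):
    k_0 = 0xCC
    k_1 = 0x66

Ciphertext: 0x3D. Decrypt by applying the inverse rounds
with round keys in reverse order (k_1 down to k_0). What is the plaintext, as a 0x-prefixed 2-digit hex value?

s_0 = ciphertext = 0x3D
s_1 = InvRound(s_0, k_1) = 0xE7
s_2 = InvRound(s_1, k_0) = 0xB7

0xB7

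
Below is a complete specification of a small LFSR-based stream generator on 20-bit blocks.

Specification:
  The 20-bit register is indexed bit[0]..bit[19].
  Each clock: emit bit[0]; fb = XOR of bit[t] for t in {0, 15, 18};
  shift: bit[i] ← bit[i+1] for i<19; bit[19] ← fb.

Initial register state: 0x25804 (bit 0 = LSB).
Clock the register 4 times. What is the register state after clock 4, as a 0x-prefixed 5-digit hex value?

0x02580

reg_0 = 0x25804
clock 1: out=0, reg = 0x12C02
clock 2: out=0, reg = 0x09601
clock 3: out=1, reg = 0x04B00
clock 4: out=0, reg = 0x02580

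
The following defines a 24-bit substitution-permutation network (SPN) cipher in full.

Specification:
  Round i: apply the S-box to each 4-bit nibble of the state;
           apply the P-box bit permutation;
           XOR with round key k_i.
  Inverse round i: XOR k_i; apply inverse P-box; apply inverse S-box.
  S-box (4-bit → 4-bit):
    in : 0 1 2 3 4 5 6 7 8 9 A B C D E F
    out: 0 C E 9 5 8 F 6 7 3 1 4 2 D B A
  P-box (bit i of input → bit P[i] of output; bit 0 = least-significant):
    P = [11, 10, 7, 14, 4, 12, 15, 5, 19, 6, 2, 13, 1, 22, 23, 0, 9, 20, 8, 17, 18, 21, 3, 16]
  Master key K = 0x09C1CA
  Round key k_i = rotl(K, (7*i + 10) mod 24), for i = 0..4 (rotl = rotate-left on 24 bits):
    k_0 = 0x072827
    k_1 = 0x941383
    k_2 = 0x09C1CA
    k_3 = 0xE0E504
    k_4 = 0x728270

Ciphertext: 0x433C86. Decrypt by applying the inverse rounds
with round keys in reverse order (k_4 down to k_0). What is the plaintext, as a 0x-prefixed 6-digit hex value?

0xB6A519

s_0 = ciphertext = 0x433C86
s_1 = InvRound(s_0, k_4) = 0xF9A268
s_2 = InvRound(s_1, k_3) = 0x18085F
s_3 = InvRound(s_2, k_2) = 0x575B4D
s_4 = InvRound(s_3, k_1) = 0x15870D
s_5 = InvRound(s_4, k_0) = 0xB6A519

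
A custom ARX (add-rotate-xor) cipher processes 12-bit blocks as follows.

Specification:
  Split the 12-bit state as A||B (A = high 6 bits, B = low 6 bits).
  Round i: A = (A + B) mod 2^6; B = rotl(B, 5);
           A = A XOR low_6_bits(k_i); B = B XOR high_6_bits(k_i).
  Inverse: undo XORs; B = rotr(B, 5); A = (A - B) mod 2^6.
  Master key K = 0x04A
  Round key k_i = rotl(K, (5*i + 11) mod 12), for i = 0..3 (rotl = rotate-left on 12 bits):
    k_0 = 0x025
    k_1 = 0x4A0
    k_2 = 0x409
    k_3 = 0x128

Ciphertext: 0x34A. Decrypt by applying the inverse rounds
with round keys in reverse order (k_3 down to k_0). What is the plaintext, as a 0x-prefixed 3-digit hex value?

s_0 = ciphertext = 0x34A
s_1 = InvRound(s_0, k_3) = 0x25C
s_2 = InvRound(s_1, k_2) = 0xA18
s_3 = InvRound(s_2, k_1) = 0xD14
s_4 = InvRound(s_3, k_0) = 0xA68

0xA68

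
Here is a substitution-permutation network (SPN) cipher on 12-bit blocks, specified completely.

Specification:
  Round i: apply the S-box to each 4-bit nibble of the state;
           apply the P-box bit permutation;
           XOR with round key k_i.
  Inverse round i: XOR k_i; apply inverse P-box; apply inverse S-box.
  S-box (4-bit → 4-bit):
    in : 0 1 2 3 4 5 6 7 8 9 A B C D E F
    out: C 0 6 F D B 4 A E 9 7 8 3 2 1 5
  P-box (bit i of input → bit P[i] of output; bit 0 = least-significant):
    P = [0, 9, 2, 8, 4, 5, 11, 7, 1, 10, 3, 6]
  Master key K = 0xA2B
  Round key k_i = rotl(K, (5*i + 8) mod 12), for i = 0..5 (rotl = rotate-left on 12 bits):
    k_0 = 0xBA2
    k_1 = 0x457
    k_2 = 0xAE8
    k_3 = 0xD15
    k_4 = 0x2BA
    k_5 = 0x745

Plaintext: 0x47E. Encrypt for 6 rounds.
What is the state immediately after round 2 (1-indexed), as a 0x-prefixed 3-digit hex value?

s_0 = plaintext = 0x47E
s_1 = Round(s_0, k_0) = 0xB49
s_2 = Round(s_1, k_1) = 0xD86
s_3 = Round(s_2, k_2) = 0x64C
s_4 = Round(s_3, k_3) = 0x78C
s_5 = Round(s_4, k_4) = 0xC5B
s_6 = Round(s_5, k_5) = 0x2F7

0xD86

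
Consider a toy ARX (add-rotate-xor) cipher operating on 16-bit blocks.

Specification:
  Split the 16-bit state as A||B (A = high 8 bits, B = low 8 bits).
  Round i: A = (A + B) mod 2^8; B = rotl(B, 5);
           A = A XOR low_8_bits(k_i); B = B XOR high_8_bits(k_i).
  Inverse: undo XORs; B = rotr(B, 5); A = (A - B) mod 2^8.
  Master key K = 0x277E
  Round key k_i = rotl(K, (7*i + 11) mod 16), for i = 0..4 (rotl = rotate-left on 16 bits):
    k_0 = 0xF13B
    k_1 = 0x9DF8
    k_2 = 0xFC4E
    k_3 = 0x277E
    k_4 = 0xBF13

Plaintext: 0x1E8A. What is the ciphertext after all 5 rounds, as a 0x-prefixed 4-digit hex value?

s_0 = plaintext = 0x1E8A
s_1 = Round(s_0, k_0) = 0x93A0
s_2 = Round(s_1, k_1) = 0xCB89
s_3 = Round(s_2, k_2) = 0x1ACD
s_4 = Round(s_3, k_3) = 0x999E
s_5 = Round(s_4, k_4) = 0x246C

0x246C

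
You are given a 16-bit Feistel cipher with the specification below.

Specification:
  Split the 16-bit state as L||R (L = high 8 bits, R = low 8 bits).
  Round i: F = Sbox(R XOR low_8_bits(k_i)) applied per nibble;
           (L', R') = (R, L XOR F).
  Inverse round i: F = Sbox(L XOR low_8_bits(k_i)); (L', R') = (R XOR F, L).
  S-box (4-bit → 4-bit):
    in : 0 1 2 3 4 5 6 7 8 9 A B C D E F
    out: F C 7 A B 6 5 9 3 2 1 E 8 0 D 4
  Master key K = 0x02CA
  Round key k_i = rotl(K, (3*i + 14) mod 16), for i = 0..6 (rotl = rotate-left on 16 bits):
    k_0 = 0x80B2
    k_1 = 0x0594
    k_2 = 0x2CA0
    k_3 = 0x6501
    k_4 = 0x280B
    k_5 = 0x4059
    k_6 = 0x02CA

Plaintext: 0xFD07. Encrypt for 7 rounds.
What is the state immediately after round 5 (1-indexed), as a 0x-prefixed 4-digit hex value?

0x9C18

s_0 = plaintext = 0xFD07
s_1 = Round(s_0, k_0) = 0x071B
s_2 = Round(s_1, k_1) = 0x1B33
s_3 = Round(s_2, k_2) = 0x3331
s_4 = Round(s_3, k_3) = 0x319C
s_5 = Round(s_4, k_4) = 0x9C18
s_6 = Round(s_5, k_5) = 0x1820
s_7 = Round(s_6, k_6) = 0x20C9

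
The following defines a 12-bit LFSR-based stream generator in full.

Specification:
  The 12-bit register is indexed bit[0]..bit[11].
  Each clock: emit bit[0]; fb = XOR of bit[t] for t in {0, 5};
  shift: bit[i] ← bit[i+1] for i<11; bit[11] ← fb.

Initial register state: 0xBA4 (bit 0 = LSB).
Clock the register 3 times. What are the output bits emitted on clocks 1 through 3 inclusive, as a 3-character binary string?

reg_0 = 0xBA4
clock 1: out=0, reg = 0xDD2
clock 2: out=0, reg = 0x6E9
clock 3: out=1, reg = 0x374

001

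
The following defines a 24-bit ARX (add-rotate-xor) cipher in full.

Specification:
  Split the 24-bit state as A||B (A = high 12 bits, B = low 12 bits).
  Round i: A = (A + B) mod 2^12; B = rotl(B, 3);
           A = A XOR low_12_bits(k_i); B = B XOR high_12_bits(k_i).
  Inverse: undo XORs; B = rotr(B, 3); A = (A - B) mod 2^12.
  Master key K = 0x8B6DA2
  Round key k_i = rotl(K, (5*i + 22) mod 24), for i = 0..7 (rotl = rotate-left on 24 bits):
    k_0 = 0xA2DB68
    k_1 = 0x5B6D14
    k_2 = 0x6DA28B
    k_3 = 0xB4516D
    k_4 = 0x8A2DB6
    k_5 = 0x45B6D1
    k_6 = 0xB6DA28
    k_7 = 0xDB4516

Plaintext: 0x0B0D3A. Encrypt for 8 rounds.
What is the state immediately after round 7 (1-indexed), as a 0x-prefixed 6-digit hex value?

0x696FDA

s_0 = plaintext = 0x0B0D3A
s_1 = Round(s_0, k_0) = 0x6823FB
s_2 = Round(s_1, k_1) = 0x769A6F
s_3 = Round(s_2, k_2) = 0x3535A7
s_4 = Round(s_3, k_3) = 0x99767F
s_5 = Round(s_4, k_4) = 0xDA0B59
s_6 = Round(s_5, k_5) = 0xE28E96
s_7 = Round(s_6, k_6) = 0x696FDA
s_8 = Round(s_7, k_7) = 0x366363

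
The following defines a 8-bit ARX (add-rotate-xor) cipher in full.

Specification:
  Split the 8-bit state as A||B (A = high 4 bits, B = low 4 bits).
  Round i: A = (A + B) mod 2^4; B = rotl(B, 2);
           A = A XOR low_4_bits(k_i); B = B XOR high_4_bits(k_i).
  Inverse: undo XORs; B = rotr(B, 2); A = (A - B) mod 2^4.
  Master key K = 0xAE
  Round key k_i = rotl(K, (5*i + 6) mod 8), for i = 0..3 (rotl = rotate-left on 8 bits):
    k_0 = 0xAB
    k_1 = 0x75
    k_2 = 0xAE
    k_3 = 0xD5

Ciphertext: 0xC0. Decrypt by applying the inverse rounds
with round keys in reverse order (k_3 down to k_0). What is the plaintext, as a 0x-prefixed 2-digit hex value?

s_0 = ciphertext = 0xC0
s_1 = InvRound(s_0, k_3) = 0x27
s_2 = InvRound(s_1, k_2) = 0x57
s_3 = InvRound(s_2, k_1) = 0x00
s_4 = InvRound(s_3, k_0) = 0x1A

0x1A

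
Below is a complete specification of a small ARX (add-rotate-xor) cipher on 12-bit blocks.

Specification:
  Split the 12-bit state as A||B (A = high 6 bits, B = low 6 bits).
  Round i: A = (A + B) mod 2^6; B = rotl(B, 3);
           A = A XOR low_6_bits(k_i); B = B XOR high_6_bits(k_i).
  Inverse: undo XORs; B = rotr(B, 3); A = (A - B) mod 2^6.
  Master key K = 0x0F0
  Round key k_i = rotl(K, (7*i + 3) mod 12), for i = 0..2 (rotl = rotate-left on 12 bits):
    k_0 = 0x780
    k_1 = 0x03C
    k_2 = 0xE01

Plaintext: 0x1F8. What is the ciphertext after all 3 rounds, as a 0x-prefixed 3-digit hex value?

s_0 = plaintext = 0x1F8
s_1 = Round(s_0, k_0) = 0xFD9
s_2 = Round(s_1, k_1) = 0x90B
s_3 = Round(s_2, k_2) = 0xBA1

0xBA1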